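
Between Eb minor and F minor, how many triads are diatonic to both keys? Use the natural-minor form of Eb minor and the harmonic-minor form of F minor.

Diatonic triads of Eb minor (natural minor): Ebm (i), Fdim (ii°), Gb (III), Abm (iv), Bbm (v), Cb (VI), Db (VII).
Diatonic triads of F minor (harmonic minor): Fm (i), Gdim (ii°), Abaug (III+), Bbm (iv), C (V), Db (VI), Edim (vii°).
Matching root and quality in both lists: Bbm, Db.
That gives 2 common triads.

2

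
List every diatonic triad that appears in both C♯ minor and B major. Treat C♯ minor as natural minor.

Triads in C♯ minor (natural minor): C♯m (i), D♯dim (ii°), E (III), F♯m (iv), G♯m (v), A (VI), B (VII).
Triads in B major: B (I), C♯m (ii), D♯m (iii), E (IV), F♯ (V), G♯m (vi), A♯dim (vii°).
Shared triads with their functions: C♯m (i in C♯ minor, ii in B major); E (III in C♯ minor, IV in B major); G♯m (v in C♯ minor, vi in B major); B (VII in C♯ minor, I in B major).

C♯m, E, G♯m, B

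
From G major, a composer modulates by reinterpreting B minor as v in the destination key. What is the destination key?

E minor

The numeral v denotes a minor triad on scale degree 5. With B on degree 5, the tonic of the new key is E.
Degree 5 carries a minor triad in natural-minor keys, so the destination is E minor.
Check: the diatonic triads of E minor (natural minor) are Em (i), F#dim (ii°), G (III), Am (iv), Bm (v), C (VI), D (VII) — B minor is indeed v.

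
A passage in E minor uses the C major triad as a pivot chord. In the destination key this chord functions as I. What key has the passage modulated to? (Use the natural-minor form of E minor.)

The numeral I denotes a major triad on scale degree 1. With C on degree 1, the tonic of the new key is C.
Degree 1 carries a major triad in major keys, so the destination is C major.
Check: the diatonic triads of C major are C (I), Dm (ii), Em (iii), F (IV), G (V), Am (vi), Bdim (vii°) — C major is indeed I.

C major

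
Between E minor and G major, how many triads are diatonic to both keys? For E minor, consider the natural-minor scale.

Diatonic triads of E minor (natural minor): E minor (i), F♯ diminished (ii°), G major (III), A minor (iv), B minor (v), C major (VI), D major (VII).
Diatonic triads of G major: G major (I), A minor (ii), B minor (iii), C major (IV), D major (V), E minor (vi), F♯ diminished (vii°).
Matching root and quality in both lists: E minor, F♯ diminished, G major, A minor, B minor, C major, D major.
That gives 7 common triads.

7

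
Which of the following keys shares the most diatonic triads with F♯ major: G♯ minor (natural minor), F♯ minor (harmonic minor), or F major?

G♯ minor

Triads of F♯ major: F♯ major (I), G♯ minor (ii), A♯ minor (iii), B major (IV), C♯ major (V), D♯ minor (vi), E♯ diminished (vii°).
G♯ minor (natural minor) shares 4: F♯, G♯m, B, D♯m.
F♯ minor (harmonic minor) shares 2: C♯, E♯dim.
F major shares 0: none.
The most common triads (4) are shared with G♯ minor.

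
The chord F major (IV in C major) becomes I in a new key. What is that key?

The numeral I denotes a major triad on scale degree 1. With F on degree 1, the tonic of the new key is F.
Degree 1 carries a major triad in major keys, so the destination is F major.
Check: the diatonic triads of F major are F (I), Gm (ii), Am (iii), Bb (IV), C (V), Dm (vi), Edim (vii°) — F major is indeed I.

F major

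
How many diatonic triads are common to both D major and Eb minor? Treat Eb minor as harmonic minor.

Diatonic triads of D major: D (I), Em (ii), F#m (iii), G (IV), A (V), Bm (vi), C#dim (vii°).
Diatonic triads of Eb minor (harmonic minor): Ebm (i), Fdim (ii°), Gbaug (III+), Abm (iv), Bb (V), Cb (VI), Ddim (vii°).
No triad has the same root and quality in both keys.

0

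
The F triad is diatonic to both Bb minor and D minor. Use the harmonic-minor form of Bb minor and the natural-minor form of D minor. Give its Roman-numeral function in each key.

V in Bb minor; III in D minor

The scale of Bb minor (harmonic minor) is Bb C Db Eb F Gb A; F is degree 5, and the triad built there (F-A-C) is major, so it is V.
The scale of D minor (natural minor) is D E F G A Bb C; F is degree 3, and the triad built there (F-A-C) is major, so it is III.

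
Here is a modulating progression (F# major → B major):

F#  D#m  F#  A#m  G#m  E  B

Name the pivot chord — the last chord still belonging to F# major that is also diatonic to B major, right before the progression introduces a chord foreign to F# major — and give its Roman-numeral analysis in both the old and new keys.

Chords diatonic to F# major: F#, G#m, A#m, B, C#, D#m, E#dim.
Reading the progression, the first chord not in that set is E, so the modulation leaves F# major there.
The chord immediately before E is G#m, which is diatonic to both keys: ii in F# major and vi in B major.

G#m — ii in F# major, vi in B major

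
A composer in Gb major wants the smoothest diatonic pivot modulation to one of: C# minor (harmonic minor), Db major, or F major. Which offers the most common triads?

Triads of Gb major: Gb major (I), Ab minor (ii), Bb minor (iii), Cb major (IV), Db major (V), Eb minor (vi), F diminished (vii°).
C# minor (harmonic minor) shares 0: none.
Db major shares 4: Gb, Bbm, Db, Ebm.
F major shares 0: none.
The most common triads (4) are shared with Db major.

Db major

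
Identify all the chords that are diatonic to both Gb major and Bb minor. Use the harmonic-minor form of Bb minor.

Gb, Bbm, Ebm

Triads in Gb major: Gb (I), Abm (ii), Bbm (iii), Cb (IV), Db (V), Ebm (vi), Fdim (vii°).
Triads in Bb minor (harmonic minor): Bbm (i), Cdim (ii°), Dbaug (III+), Ebm (iv), F (V), Gb (VI), Adim (vii°).
Shared triads with their functions: Gb (I in Gb major, VI in Bb minor); Bbm (iii in Gb major, i in Bb minor); Ebm (vi in Gb major, iv in Bb minor).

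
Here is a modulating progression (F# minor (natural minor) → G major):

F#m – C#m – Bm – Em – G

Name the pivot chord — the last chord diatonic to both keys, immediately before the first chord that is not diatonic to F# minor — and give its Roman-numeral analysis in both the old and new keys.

Chords diatonic to F# minor: F#m, G#dim, A, Bm, C#m, D, E.
Reading the progression, the first chord not in that set is Em, so the modulation leaves F# minor there.
The chord immediately before Em is Bm, which is diatonic to both keys: iv in F# minor and iii in G major.

Bm — iv in F# minor, iii in G major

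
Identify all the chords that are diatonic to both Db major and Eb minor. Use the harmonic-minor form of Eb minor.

Triads in Db major: Db (I), Ebm (ii), Fm (iii), Gb (IV), Ab (V), Bbm (vi), Cdim (vii°).
Triads in Eb minor (harmonic minor): Ebm (i), Fdim (ii°), Gbaug (III+), Abm (iv), Bb (V), Cb (VI), Ddim (vii°).
Shared triads with their functions: Ebm (ii in Db major, i in Eb minor).

Ebm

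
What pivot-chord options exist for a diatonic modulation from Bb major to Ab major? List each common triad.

Cm, Eb

Triads in Bb major: Bb (I), Cm (ii), Dm (iii), Eb (IV), F (V), Gm (vi), Adim (vii°).
Triads in Ab major: Ab (I), Bbm (ii), Cm (iii), Db (IV), Eb (V), Fm (vi), Gdim (vii°).
Shared triads with their functions: Cm (ii in Bb major, iii in Ab major); Eb (IV in Bb major, V in Ab major).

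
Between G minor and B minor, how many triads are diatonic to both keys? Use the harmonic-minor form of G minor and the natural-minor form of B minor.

1

Diatonic triads of G minor (harmonic minor): Gm (i), Adim (ii°), B♭aug (III+), Cm (iv), D (V), E♭ (VI), F♯dim (vii°).
Diatonic triads of B minor (natural minor): Bm (i), C♯dim (ii°), D (III), Em (iv), F♯m (v), G (VI), A (VII).
Matching root and quality in both lists: D.
That gives 1 common triad.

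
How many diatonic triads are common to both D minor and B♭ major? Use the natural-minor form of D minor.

4

Diatonic triads of D minor (natural minor): Dm (i), Edim (ii°), F (III), Gm (iv), Am (v), B♭ (VI), C (VII).
Diatonic triads of B♭ major: B♭ (I), Cm (ii), Dm (iii), E♭ (IV), F (V), Gm (vi), Adim (vii°).
Matching root and quality in both lists: Dm, F, Gm, B♭.
That gives 4 common triads.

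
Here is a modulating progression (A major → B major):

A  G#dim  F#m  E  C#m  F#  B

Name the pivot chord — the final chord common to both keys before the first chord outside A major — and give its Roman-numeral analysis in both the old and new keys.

C#m — iii in A major, ii in B major

Chords diatonic to A major: A, Bm, C#m, D, E, F#m, G#dim.
Reading the progression, the first chord not in that set is F#, so the modulation leaves A major there.
The chord immediately before F# is C#m, which is diatonic to both keys: iii in A major and ii in B major.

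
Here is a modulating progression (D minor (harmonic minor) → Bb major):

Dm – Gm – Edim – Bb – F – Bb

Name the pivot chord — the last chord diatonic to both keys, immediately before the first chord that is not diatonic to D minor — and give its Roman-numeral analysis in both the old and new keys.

Bb — VI in D minor, I in Bb major

Chords diatonic to D minor: Dm, Edim, Faug, Gm, A, Bb, C#dim.
Reading the progression, the first chord not in that set is F, so the modulation leaves D minor there.
The chord immediately before F is Bb, which is diatonic to both keys: VI in D minor and I in Bb major.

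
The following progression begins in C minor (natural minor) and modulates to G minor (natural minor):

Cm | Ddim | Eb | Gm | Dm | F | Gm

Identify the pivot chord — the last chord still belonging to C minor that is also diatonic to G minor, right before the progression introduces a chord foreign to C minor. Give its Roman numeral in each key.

Gm — v in C minor, i in G minor

Chords diatonic to C minor: Cm, Ddim, Eb, Fm, Gm, Ab, Bb.
Reading the progression, the first chord not in that set is Dm, so the modulation leaves C minor there.
The chord immediately before Dm is Gm, which is diatonic to both keys: v in C minor and i in G minor.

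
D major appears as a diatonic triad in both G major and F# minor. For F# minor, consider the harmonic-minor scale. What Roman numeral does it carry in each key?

The scale of G major is G A B C D E F#; D is degree 5, and the triad built there (D-F#-A) is major, so it is V.
The scale of F# minor (harmonic minor) is F# G# A B C# D E#; D is degree 6, and the triad built there (D-F#-A) is major, so it is VI.

V in G major; VI in F# minor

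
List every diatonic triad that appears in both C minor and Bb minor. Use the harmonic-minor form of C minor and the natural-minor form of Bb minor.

Fm, Ab

Triads in C minor (harmonic minor): Cm (i), Ddim (ii°), Ebaug (III+), Fm (iv), G (V), Ab (VI), Bdim (vii°).
Triads in Bb minor (natural minor): Bbm (i), Cdim (ii°), Db (III), Ebm (iv), Fm (v), Gb (VI), Ab (VII).
Shared triads with their functions: Fm (iv in C minor, v in Bb minor); Ab (VI in C minor, VII in Bb minor).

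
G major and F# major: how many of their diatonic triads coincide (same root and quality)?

Diatonic triads of G major: G major (I), A minor (ii), B minor (iii), C major (IV), D major (V), E minor (vi), F# diminished (vii°).
Diatonic triads of F# major: F# major (I), G# minor (ii), A# minor (iii), B major (IV), C# major (V), D# minor (vi), E# diminished (vii°).
No triad has the same root and quality in both keys.

0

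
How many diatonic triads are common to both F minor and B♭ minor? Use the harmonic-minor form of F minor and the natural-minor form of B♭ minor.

3

Diatonic triads of F minor (harmonic minor): Fm (i), Gdim (ii°), A♭aug (III+), B♭m (iv), C (V), D♭ (VI), Edim (vii°).
Diatonic triads of B♭ minor (natural minor): B♭m (i), Cdim (ii°), D♭ (III), E♭m (iv), Fm (v), G♭ (VI), A♭ (VII).
Matching root and quality in both lists: Fm, B♭m, D♭.
That gives 3 common triads.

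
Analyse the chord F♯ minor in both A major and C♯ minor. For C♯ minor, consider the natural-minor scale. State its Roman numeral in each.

The scale of A major is A B C♯ D E F♯ G♯; F♯ is degree 6, and the triad built there (F♯-A-C♯) is minor, so it is vi.
The scale of C♯ minor (natural minor) is C♯ D♯ E F♯ G♯ A B; F♯ is degree 4, and the triad built there (F♯-A-C♯) is minor, so it is iv.

vi in A major; iv in C♯ minor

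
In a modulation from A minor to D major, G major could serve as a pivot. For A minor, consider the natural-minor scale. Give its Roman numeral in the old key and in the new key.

The scale of A minor (natural minor) is A B C D E F G; G is degree 7, and the triad built there (G-B-D) is major, so it is VII.
The scale of D major is D E F# G A B C#; G is degree 4, and the triad built there (G-B-D) is major, so it is IV.

VII in A minor; IV in D major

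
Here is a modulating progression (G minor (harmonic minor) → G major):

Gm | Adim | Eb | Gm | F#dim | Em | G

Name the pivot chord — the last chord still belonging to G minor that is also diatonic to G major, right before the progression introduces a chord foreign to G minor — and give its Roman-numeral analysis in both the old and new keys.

Chords diatonic to G minor: Gm, Adim, Bbaug, Cm, D, Eb, F#dim.
Reading the progression, the first chord not in that set is Em, so the modulation leaves G minor there.
The chord immediately before Em is F#dim, which is diatonic to both keys: vii° in G minor and vii° in G major.

F#dim — vii° in G minor, vii° in G major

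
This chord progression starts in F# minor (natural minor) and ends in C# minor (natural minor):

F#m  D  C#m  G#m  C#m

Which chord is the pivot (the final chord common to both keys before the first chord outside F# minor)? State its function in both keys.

Chords diatonic to F# minor: F#m, G#dim, A, Bm, C#m, D, E.
Reading the progression, the first chord not in that set is G#m, so the modulation leaves F# minor there.
The chord immediately before G#m is C#m, which is diatonic to both keys: v in F# minor and i in C# minor.

C#m — v in F# minor, i in C# minor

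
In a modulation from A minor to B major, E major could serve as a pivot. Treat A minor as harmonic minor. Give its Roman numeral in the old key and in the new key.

V in A minor; IV in B major

The scale of A minor (harmonic minor) is A B C D E F G♯; E is degree 5, and the triad built there (E-G♯-B) is major, so it is V.
The scale of B major is B C♯ D♯ E F♯ G♯ A♯; E is degree 4, and the triad built there (E-G♯-B) is major, so it is IV.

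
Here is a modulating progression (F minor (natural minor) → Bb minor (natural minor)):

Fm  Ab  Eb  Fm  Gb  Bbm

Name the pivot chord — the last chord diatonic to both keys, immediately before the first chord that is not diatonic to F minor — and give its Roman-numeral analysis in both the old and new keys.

Chords diatonic to F minor: Fm, Gdim, Ab, Bbm, Cm, Db, Eb.
Reading the progression, the first chord not in that set is Gb, so the modulation leaves F minor there.
The chord immediately before Gb is Fm, which is diatonic to both keys: i in F minor and v in Bb minor.

Fm — i in F minor, v in Bb minor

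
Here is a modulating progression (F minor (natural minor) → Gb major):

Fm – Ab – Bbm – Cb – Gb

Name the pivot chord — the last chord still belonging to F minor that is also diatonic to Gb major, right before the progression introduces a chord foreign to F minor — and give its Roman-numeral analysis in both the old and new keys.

Bbm — iv in F minor, iii in Gb major

Chords diatonic to F minor: Fm, Gdim, Ab, Bbm, Cm, Db, Eb.
Reading the progression, the first chord not in that set is Cb, so the modulation leaves F minor there.
The chord immediately before Cb is Bbm, which is diatonic to both keys: iv in F minor and iii in Gb major.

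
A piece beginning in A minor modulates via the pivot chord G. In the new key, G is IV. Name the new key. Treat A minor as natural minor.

The numeral IV denotes a major triad on scale degree 4. With G on degree 4, the tonic of the new key is D.
Degree 4 carries a major triad in major keys, so the destination is D major.
Check: the diatonic triads of D major are D (I), Em (ii), F#m (iii), G (IV), A (V), Bm (vi), C#dim (vii°) — G is indeed IV.

D major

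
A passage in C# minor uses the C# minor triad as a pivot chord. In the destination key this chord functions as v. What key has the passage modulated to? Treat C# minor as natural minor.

The numeral v denotes a minor triad on scale degree 5. With C# on degree 5, the tonic of the new key is F#.
Degree 5 carries a minor triad in natural-minor keys, so the destination is F# minor.
Check: the diatonic triads of F# minor (natural minor) are F#m (i), G#dim (ii°), A (III), Bm (iv), C#m (v), D (VI), E (VII) — C# minor is indeed v.

F# minor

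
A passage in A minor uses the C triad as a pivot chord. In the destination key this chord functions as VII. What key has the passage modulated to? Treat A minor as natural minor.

The numeral VII denotes a major triad on scale degree 7. With C on degree 7, the tonic of the new key is D.
Degree 7 carries a major triad in natural-minor keys, so the destination is D minor.
Check: the diatonic triads of D minor (natural minor) are Dm (i), Edim (ii°), F (III), Gm (iv), Am (v), Bb (VI), C (VII) — C is indeed VII.

D minor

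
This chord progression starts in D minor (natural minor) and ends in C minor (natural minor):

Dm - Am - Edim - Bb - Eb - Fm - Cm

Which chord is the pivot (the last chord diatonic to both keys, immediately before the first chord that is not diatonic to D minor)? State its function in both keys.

Chords diatonic to D minor: Dm, Edim, F, Gm, Am, Bb, C.
Reading the progression, the first chord not in that set is Eb, so the modulation leaves D minor there.
The chord immediately before Eb is Bb, which is diatonic to both keys: VI in D minor and VII in C minor.

Bb — VI in D minor, VII in C minor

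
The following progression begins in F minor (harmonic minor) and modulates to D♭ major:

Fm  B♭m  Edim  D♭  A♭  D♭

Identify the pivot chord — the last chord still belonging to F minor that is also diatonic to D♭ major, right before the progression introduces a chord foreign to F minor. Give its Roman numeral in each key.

Chords diatonic to F minor: Fm, Gdim, A♭aug, B♭m, C, D♭, Edim.
Reading the progression, the first chord not in that set is A♭, so the modulation leaves F minor there.
The chord immediately before A♭ is D♭, which is diatonic to both keys: VI in F minor and I in D♭ major.

D♭ — VI in F minor, I in D♭ major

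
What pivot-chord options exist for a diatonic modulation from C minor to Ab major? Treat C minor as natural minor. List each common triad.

Triads in C minor (natural minor): Cm (i), Ddim (ii°), Eb (III), Fm (iv), Gm (v), Ab (VI), Bb (VII).
Triads in Ab major: Ab (I), Bbm (ii), Cm (iii), Db (IV), Eb (V), Fm (vi), Gdim (vii°).
Shared triads with their functions: Cm (i in C minor, iii in Ab major); Eb (III in C minor, V in Ab major); Fm (iv in C minor, vi in Ab major); Ab (VI in C minor, I in Ab major).

Cm, Eb, Fm, Ab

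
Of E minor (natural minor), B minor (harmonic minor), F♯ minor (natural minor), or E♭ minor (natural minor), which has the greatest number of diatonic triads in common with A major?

Triads of A major: A major (I), B minor (ii), C♯ minor (iii), D major (IV), E major (V), F♯ minor (vi), G♯ diminished (vii°).
E minor (natural minor) shares 2: Bm, D.
B minor (harmonic minor) shares 1: Bm.
F♯ minor (natural minor) shares 7: A, Bm, C♯m, D, E, F♯m, G♯dim.
E♭ minor (natural minor) shares 0: none.
The most common triads (7) are shared with F♯ minor.

F♯ minor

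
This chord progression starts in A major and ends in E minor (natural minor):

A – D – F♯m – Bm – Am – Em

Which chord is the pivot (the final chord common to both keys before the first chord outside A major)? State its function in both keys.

Bm — ii in A major, v in E minor

Chords diatonic to A major: A, Bm, C♯m, D, E, F♯m, G♯dim.
Reading the progression, the first chord not in that set is Am, so the modulation leaves A major there.
The chord immediately before Am is Bm, which is diatonic to both keys: ii in A major and v in E minor.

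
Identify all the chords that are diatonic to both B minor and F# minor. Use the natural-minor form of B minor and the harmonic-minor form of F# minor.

Bm, D, F#m

Triads in B minor (natural minor): Bm (i), C#dim (ii°), D (III), Em (iv), F#m (v), G (VI), A (VII).
Triads in F# minor (harmonic minor): F#m (i), G#dim (ii°), Aaug (III+), Bm (iv), C# (V), D (VI), E#dim (vii°).
Shared triads with their functions: Bm (i in B minor, iv in F# minor); D (III in B minor, VI in F# minor); F#m (v in B minor, i in F# minor).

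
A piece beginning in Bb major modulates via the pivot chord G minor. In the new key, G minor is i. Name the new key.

G minor

The numeral i denotes a minor triad on scale degree 1. With G on degree 1, the tonic of the new key is G.
Degree 1 carries a minor triad in minor keys, so the destination is G minor.
Check: the diatonic triads of G minor (natural minor) are Gm (i), Adim (ii°), Bb (III), Cm (iv), Dm (v), Eb (VI), F (VII) — G minor is indeed i.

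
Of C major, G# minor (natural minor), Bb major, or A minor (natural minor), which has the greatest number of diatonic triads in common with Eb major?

Bb major

Triads of Eb major: Eb (I), Fm (ii), Gm (iii), Ab (IV), Bb (V), Cm (vi), Ddim (vii°).
C major shares 0: none.
G# minor (natural minor) shares 0: none.
Bb major shares 4: Eb, Gm, Bb, Cm.
A minor (natural minor) shares 0: none.
The most common triads (4) are shared with Bb major.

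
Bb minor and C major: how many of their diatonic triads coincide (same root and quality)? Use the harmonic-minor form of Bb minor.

1

Diatonic triads of Bb minor (harmonic minor): Bb minor (i), C diminished (ii°), Db augmented (III+), Eb minor (iv), F major (V), Gb major (VI), A diminished (vii°).
Diatonic triads of C major: C major (I), D minor (ii), E minor (iii), F major (IV), G major (V), A minor (vi), B diminished (vii°).
Matching root and quality in both lists: F major.
That gives 1 common triad.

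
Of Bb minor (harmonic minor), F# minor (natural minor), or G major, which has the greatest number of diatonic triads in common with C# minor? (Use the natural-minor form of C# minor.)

Triads of C# minor (natural minor): C# minor (i), D# diminished (ii°), E major (III), F# minor (iv), G# minor (v), A major (VI), B major (VII).
Bb minor (harmonic minor) shares 0: none.
F# minor (natural minor) shares 4: C#m, E, F#m, A.
G major shares 0: none.
The most common triads (4) are shared with F# minor.

F# minor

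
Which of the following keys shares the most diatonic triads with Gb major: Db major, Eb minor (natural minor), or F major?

Eb minor

Triads of Gb major: Gb major (I), Ab minor (ii), Bb minor (iii), Cb major (IV), Db major (V), Eb minor (vi), F diminished (vii°).
Db major shares 4: Gb, Bbm, Db, Ebm.
Eb minor (natural minor) shares 7: Gb, Abm, Bbm, Cb, Db, Ebm, Fdim.
F major shares 0: none.
The most common triads (7) are shared with Eb minor.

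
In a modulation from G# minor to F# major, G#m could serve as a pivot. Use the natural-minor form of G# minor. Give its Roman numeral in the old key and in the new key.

i in G# minor; ii in F# major

The scale of G# minor (natural minor) is G# A# B C# D# E F#; G# is degree 1, and the triad built there (G#-B-D#) is minor, so it is i.
The scale of F# major is F# G# A# B C# D# E#; G# is degree 2, and the triad built there (G#-B-D#) is minor, so it is ii.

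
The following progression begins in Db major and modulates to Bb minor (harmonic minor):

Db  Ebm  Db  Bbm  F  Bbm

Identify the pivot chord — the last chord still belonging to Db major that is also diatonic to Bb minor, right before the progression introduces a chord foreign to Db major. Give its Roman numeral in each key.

Bbm — vi in Db major, i in Bb minor

Chords diatonic to Db major: Db, Ebm, Fm, Gb, Ab, Bbm, Cdim.
Reading the progression, the first chord not in that set is F, so the modulation leaves Db major there.
The chord immediately before F is Bbm, which is diatonic to both keys: vi in Db major and i in Bb minor.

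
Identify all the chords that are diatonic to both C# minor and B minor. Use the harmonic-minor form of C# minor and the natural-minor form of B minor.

F#m, A

Triads in C# minor (harmonic minor): C#m (i), D#dim (ii°), Eaug (III+), F#m (iv), G# (V), A (VI), B#dim (vii°).
Triads in B minor (natural minor): Bm (i), C#dim (ii°), D (III), Em (iv), F#m (v), G (VI), A (VII).
Shared triads with their functions: F#m (iv in C# minor, v in B minor); A (VI in C# minor, VII in B minor).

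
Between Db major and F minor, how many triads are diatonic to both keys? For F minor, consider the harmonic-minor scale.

3

Diatonic triads of Db major: Db (I), Ebm (ii), Fm (iii), Gb (IV), Ab (V), Bbm (vi), Cdim (vii°).
Diatonic triads of F minor (harmonic minor): Fm (i), Gdim (ii°), Abaug (III+), Bbm (iv), C (V), Db (VI), Edim (vii°).
Matching root and quality in both lists: Db, Fm, Bbm.
That gives 3 common triads.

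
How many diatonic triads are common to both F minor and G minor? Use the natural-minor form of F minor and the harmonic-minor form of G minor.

2

Diatonic triads of F minor (natural minor): Fm (i), Gdim (ii°), Ab (III), Bbm (iv), Cm (v), Db (VI), Eb (VII).
Diatonic triads of G minor (harmonic minor): Gm (i), Adim (ii°), Bbaug (III+), Cm (iv), D (V), Eb (VI), F#dim (vii°).
Matching root and quality in both lists: Cm, Eb.
That gives 2 common triads.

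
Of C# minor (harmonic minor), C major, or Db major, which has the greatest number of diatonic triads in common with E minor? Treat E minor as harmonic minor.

Triads of E minor (harmonic minor): E minor (i), F# diminished (ii°), G augmented (III+), A minor (iv), B major (V), C major (VI), D# diminished (vii°).
C# minor (harmonic minor) shares 1: D#dim.
C major shares 3: Em, Am, C.
Db major shares 0: none.
The most common triads (3) are shared with C major.

C major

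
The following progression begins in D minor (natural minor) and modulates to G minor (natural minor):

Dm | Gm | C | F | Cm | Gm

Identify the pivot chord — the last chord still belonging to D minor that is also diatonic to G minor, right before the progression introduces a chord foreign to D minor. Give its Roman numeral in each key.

F — III in D minor, VII in G minor

Chords diatonic to D minor: Dm, Edim, F, Gm, Am, Bb, C.
Reading the progression, the first chord not in that set is Cm, so the modulation leaves D minor there.
The chord immediately before Cm is F, which is diatonic to both keys: III in D minor and VII in G minor.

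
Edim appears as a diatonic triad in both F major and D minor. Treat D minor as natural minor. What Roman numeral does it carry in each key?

vii° in F major; ii° in D minor

The scale of F major is F G A Bb C D E; E is degree 7, and the triad built there (E-G-Bb) is diminished, so it is vii°.
The scale of D minor (natural minor) is D E F G A Bb C; E is degree 2, and the triad built there (E-G-Bb) is diminished, so it is ii°.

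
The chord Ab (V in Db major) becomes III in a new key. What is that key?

F minor

The numeral III denotes a major triad on scale degree 3. With Ab on degree 3, the tonic of the new key is F.
Degree 3 carries a major triad in natural-minor keys, so the destination is F minor.
Check: the diatonic triads of F minor (natural minor) are Fm (i), Gdim (ii°), Ab (III), Bbm (iv), Cm (v), Db (VI), Eb (VII) — Ab is indeed III.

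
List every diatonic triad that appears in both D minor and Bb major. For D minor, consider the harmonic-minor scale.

Dm, Gm, Bb

Triads in D minor (harmonic minor): Dm (i), Edim (ii°), Faug (III+), Gm (iv), A (V), Bb (VI), C#dim (vii°).
Triads in Bb major: Bb (I), Cm (ii), Dm (iii), Eb (IV), F (V), Gm (vi), Adim (vii°).
Shared triads with their functions: Dm (i in D minor, iii in Bb major); Gm (iv in D minor, vi in Bb major); Bb (VI in D minor, I in Bb major).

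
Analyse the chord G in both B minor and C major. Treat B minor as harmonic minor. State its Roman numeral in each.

The scale of B minor (harmonic minor) is B C# D E F# G A#; G is degree 6, and the triad built there (G-B-D) is major, so it is VI.
The scale of C major is C D E F G A B; G is degree 5, and the triad built there (G-B-D) is major, so it is V.

VI in B minor; V in C major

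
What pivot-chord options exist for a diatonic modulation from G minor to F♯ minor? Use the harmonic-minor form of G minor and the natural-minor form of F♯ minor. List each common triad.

Triads in G minor (harmonic minor): Gm (i), Adim (ii°), B♭aug (III+), Cm (iv), D (V), E♭ (VI), F♯dim (vii°).
Triads in F♯ minor (natural minor): F♯m (i), G♯dim (ii°), A (III), Bm (iv), C♯m (v), D (VI), E (VII).
Shared triads with their functions: D (V in G minor, VI in F♯ minor).

D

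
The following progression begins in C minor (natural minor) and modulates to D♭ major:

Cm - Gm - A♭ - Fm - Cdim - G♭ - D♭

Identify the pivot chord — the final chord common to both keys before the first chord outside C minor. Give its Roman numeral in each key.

Chords diatonic to C minor: Cm, Ddim, E♭, Fm, Gm, A♭, B♭.
Reading the progression, the first chord not in that set is Cdim, so the modulation leaves C minor there.
The chord immediately before Cdim is Fm, which is diatonic to both keys: iv in C minor and iii in D♭ major.

Fm — iv in C minor, iii in D♭ major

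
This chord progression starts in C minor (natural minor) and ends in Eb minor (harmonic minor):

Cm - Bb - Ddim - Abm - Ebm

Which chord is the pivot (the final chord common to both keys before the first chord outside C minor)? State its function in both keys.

Chords diatonic to C minor: Cm, Ddim, Eb, Fm, Gm, Ab, Bb.
Reading the progression, the first chord not in that set is Abm, so the modulation leaves C minor there.
The chord immediately before Abm is Ddim, which is diatonic to both keys: ii° in C minor and vii° in Eb minor.

Ddim — ii° in C minor, vii° in Eb minor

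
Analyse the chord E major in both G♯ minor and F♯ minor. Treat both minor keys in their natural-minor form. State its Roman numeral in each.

VI in G♯ minor; VII in F♯ minor

The scale of G♯ minor (natural minor) is G♯ A♯ B C♯ D♯ E F♯; E is degree 6, and the triad built there (E-G♯-B) is major, so it is VI.
The scale of F♯ minor (natural minor) is F♯ G♯ A B C♯ D E; E is degree 7, and the triad built there (E-G♯-B) is major, so it is VII.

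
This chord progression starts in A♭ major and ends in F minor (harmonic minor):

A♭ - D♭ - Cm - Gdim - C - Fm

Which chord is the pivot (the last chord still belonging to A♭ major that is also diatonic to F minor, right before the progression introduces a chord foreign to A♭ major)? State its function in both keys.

Chords diatonic to A♭ major: A♭, B♭m, Cm, D♭, E♭, Fm, Gdim.
Reading the progression, the first chord not in that set is C, so the modulation leaves A♭ major there.
The chord immediately before C is Gdim, which is diatonic to both keys: vii° in A♭ major and ii° in F minor.

Gdim — vii° in A♭ major, ii° in F minor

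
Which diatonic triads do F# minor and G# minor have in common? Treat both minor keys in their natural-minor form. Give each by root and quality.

C#m, E

Triads in F# minor (natural minor): F#m (i), G#dim (ii°), A (III), Bm (iv), C#m (v), D (VI), E (VII).
Triads in G# minor (natural minor): G#m (i), A#dim (ii°), B (III), C#m (iv), D#m (v), E (VI), F# (VII).
Shared triads with their functions: C#m (v in F# minor, iv in G# minor); E (VII in F# minor, VI in G# minor).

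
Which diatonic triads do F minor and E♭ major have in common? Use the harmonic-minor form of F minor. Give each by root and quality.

Triads in F minor (harmonic minor): F minor (i), G diminished (ii°), A♭ augmented (III+), B♭ minor (iv), C major (V), D♭ major (VI), E diminished (vii°).
Triads in E♭ major: E♭ major (I), F minor (ii), G minor (iii), A♭ major (IV), B♭ major (V), C minor (vi), D diminished (vii°).
Shared triads with their functions: F minor (i in F minor, ii in E♭ major).

Fm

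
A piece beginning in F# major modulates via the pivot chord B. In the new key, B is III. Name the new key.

The numeral III denotes a major triad on scale degree 3. With B on degree 3, the tonic of the new key is G#.
Degree 3 carries a major triad in natural-minor keys, so the destination is G# minor.
Check: the diatonic triads of G# minor (natural minor) are G#m (i), A#dim (ii°), B (III), C#m (iv), D#m (v), E (VI), F# (VII) — B is indeed III.

G# minor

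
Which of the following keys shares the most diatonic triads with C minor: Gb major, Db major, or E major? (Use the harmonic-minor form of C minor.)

Db major

Triads of C minor (harmonic minor): C minor (i), D diminished (ii°), Eb augmented (III+), F minor (iv), G major (V), Ab major (VI), B diminished (vii°).
Gb major shares 0: none.
Db major shares 2: Fm, Ab.
E major shares 0: none.
The most common triads (2) are shared with Db major.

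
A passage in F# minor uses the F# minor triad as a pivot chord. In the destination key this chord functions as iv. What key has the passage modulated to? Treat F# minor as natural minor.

C# minor

The numeral iv denotes a minor triad on scale degree 4. With F# on degree 4, the tonic of the new key is C#.
Degree 4 carries a minor triad in minor keys, so the destination is C# minor.
Check: the diatonic triads of C# minor (natural minor) are C#m (i), D#dim (ii°), E (III), F#m (iv), G#m (v), A (VI), B (VII) — F# minor is indeed iv.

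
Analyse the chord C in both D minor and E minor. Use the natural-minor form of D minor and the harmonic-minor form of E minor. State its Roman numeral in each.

VII in D minor; VI in E minor

The scale of D minor (natural minor) is D E F G A B♭ C; C is degree 7, and the triad built there (C-E-G) is major, so it is VII.
The scale of E minor (harmonic minor) is E F♯ G A B C D♯; C is degree 6, and the triad built there (C-E-G) is major, so it is VI.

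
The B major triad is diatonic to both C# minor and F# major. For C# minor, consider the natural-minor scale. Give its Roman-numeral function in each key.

VII in C# minor; IV in F# major

The scale of C# minor (natural minor) is C# D# E F# G# A B; B is degree 7, and the triad built there (B-D#-F#) is major, so it is VII.
The scale of F# major is F# G# A# B C# D# E#; B is degree 4, and the triad built there (B-D#-F#) is major, so it is IV.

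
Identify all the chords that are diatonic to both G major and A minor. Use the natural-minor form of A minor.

G, Am, C, Em

Triads in G major: G (I), Am (ii), Bm (iii), C (IV), D (V), Em (vi), F♯dim (vii°).
Triads in A minor (natural minor): Am (i), Bdim (ii°), C (III), Dm (iv), Em (v), F (VI), G (VII).
Shared triads with their functions: G (I in G major, VII in A minor); Am (ii in G major, i in A minor); C (IV in G major, III in A minor); Em (vi in G major, v in A minor).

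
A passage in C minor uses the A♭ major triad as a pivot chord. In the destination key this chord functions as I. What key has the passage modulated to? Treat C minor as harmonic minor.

A♭ major

The numeral I denotes a major triad on scale degree 1. With A♭ on degree 1, the tonic of the new key is A♭.
Degree 1 carries a major triad in major keys, so the destination is A♭ major.
Check: the diatonic triads of A♭ major are A♭ (I), B♭m (ii), Cm (iii), D♭ (IV), E♭ (V), Fm (vi), Gdim (vii°) — A♭ major is indeed I.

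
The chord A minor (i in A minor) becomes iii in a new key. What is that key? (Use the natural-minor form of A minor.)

The numeral iii denotes a minor triad on scale degree 3. With A on degree 3, the tonic of the new key is F.
Degree 3 carries a minor triad in major keys, so the destination is F major.
Check: the diatonic triads of F major are F (I), Gm (ii), Am (iii), Bb (IV), C (V), Dm (vi), Edim (vii°) — A minor is indeed iii.

F major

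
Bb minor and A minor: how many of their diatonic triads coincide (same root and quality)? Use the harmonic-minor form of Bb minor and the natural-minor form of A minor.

1

Diatonic triads of Bb minor (harmonic minor): Bbm (i), Cdim (ii°), Dbaug (III+), Ebm (iv), F (V), Gb (VI), Adim (vii°).
Diatonic triads of A minor (natural minor): Am (i), Bdim (ii°), C (III), Dm (iv), Em (v), F (VI), G (VII).
Matching root and quality in both lists: F.
That gives 1 common triad.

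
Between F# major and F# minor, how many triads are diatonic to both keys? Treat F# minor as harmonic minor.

Diatonic triads of F# major: F# (I), G#m (ii), A#m (iii), B (IV), C# (V), D#m (vi), E#dim (vii°).
Diatonic triads of F# minor (harmonic minor): F#m (i), G#dim (ii°), Aaug (III+), Bm (iv), C# (V), D (VI), E#dim (vii°).
Matching root and quality in both lists: C#, E#dim.
That gives 2 common triads.

2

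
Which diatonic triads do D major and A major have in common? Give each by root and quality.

D, F♯m, A, Bm

Triads in D major: D (I), Em (ii), F♯m (iii), G (IV), A (V), Bm (vi), C♯dim (vii°).
Triads in A major: A (I), Bm (ii), C♯m (iii), D (IV), E (V), F♯m (vi), G♯dim (vii°).
Shared triads with their functions: D (I in D major, IV in A major); F♯m (iii in D major, vi in A major); A (V in D major, I in A major); Bm (vi in D major, ii in A major).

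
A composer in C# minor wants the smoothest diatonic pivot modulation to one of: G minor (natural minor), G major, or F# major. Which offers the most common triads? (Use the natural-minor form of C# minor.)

F# major

Triads of C# minor (natural minor): C# minor (i), D# diminished (ii°), E major (III), F# minor (iv), G# minor (v), A major (VI), B major (VII).
G minor (natural minor) shares 0: none.
G major shares 0: none.
F# major shares 2: G#m, B.
The most common triads (2) are shared with F# major.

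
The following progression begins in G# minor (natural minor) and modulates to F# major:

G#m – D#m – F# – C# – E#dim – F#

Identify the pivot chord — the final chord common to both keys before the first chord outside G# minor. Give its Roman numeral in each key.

Chords diatonic to G# minor: G#m, A#dim, B, C#m, D#m, E, F#.
Reading the progression, the first chord not in that set is C#, so the modulation leaves G# minor there.
The chord immediately before C# is F#, which is diatonic to both keys: VII in G# minor and I in F# major.

F# — VII in G# minor, I in F# major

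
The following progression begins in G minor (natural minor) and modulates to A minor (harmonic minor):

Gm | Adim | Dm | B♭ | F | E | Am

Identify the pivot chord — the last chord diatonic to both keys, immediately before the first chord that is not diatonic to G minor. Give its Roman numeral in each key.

F — VII in G minor, VI in A minor

Chords diatonic to G minor: Gm, Adim, B♭, Cm, Dm, E♭, F.
Reading the progression, the first chord not in that set is E, so the modulation leaves G minor there.
The chord immediately before E is F, which is diatonic to both keys: VII in G minor and VI in A minor.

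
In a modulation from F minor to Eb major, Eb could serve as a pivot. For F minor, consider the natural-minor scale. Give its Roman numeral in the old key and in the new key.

VII in F minor; I in Eb major

The scale of F minor (natural minor) is F G Ab Bb C Db Eb; Eb is degree 7, and the triad built there (Eb-G-Bb) is major, so it is VII.
The scale of Eb major is Eb F G Ab Bb C D; Eb is degree 1, and the triad built there (Eb-G-Bb) is major, so it is I.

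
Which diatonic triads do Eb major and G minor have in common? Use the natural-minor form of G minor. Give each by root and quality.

Eb, Gm, Bb, Cm

Triads in Eb major: Eb major (I), F minor (ii), G minor (iii), Ab major (IV), Bb major (V), C minor (vi), D diminished (vii°).
Triads in G minor (natural minor): G minor (i), A diminished (ii°), Bb major (III), C minor (iv), D minor (v), Eb major (VI), F major (VII).
Shared triads with their functions: Eb major (I in Eb major, VI in G minor); G minor (iii in Eb major, i in G minor); Bb major (V in Eb major, III in G minor); C minor (vi in Eb major, iv in G minor).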